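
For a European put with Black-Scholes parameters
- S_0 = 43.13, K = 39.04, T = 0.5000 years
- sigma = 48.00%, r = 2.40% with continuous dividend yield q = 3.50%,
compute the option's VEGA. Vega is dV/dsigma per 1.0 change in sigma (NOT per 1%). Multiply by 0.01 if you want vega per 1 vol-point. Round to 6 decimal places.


Answer: Vega = 10.818765

Derivation:
d1 = 0.4470448369; d2 = 0.1076335819
phi(d1) = 0.3610051422; exp(-qT) = 0.9826522357; exp(-rT) = 0.9880717129
Vega = S * exp(-qT) * phi(d1) * sqrt(T) = 43.1300 * 0.9826522357 * 0.3610051422 * 0.7071067812 = 10.818765


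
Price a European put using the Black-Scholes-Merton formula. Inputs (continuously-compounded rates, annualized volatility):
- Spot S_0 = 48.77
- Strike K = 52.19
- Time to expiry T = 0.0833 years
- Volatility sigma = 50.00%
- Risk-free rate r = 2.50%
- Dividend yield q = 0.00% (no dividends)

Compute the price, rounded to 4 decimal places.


Answer: Price = 4.8511

Derivation:
d1 = (ln(S/K) + (r - q + 0.5*sigma^2) * T) / (sigma * sqrt(T)) = -0.38307141
d2 = d1 - sigma * sqrt(T) = -0.52738011
exp(-rT) = 0.99791967; exp(-qT) = 1.00000000
P = K * exp(-rT) * N(-d2) - S_0 * exp(-qT) * N(-d1)
N(-d1) = 0.64916659; N(-d2) = 0.70103517
P = 52.1900 * 0.99791967 * 0.70103517 - 48.7700 * 1.00000000 * 0.64916659 = 4.8511


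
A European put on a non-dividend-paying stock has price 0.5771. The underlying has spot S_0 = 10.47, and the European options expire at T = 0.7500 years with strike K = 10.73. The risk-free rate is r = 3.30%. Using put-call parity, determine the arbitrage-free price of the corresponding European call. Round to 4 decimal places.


Answer: Call price = 0.5794

Derivation:
Put-call parity: C - P = S_0 * exp(-qT) - K * exp(-rT).
S_0 * exp(-qT) = 10.4700 * 1.00000000 = 10.47000000
K * exp(-rT) = 10.7300 * 0.97555377 = 10.46769195
C = P + S*exp(-qT) - K*exp(-rT)
C = 0.5771 + 10.47000000 - 10.46769195 = 0.5794


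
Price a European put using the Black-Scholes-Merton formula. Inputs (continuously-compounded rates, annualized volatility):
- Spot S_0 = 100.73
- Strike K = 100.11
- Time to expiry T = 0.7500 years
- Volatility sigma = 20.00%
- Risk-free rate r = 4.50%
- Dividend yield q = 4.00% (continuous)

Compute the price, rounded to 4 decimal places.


Answer: Price = 6.2412

Derivation:
d1 = (ln(S/K) + (r - q + 0.5*sigma^2) * T) / (sigma * sqrt(T)) = 0.14389929
d2 = d1 - sigma * sqrt(T) = -0.02930579
exp(-rT) = 0.96681318; exp(-qT) = 0.97044553
P = K * exp(-rT) * N(-d2) - S_0 * exp(-qT) * N(-d1)
N(-d1) = 0.44279000; N(-d2) = 0.51168964
P = 100.1100 * 0.96681318 * 0.51168964 - 100.7300 * 0.97044553 * 0.44279000 = 6.2412


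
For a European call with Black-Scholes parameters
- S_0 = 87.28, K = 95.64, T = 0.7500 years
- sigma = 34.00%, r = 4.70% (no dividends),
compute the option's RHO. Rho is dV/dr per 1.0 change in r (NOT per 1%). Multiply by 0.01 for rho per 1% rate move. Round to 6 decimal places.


Answer: Rho = 25.456229

Derivation:
d1 = -0.0437081359; d2 = -0.3381567732
phi(d1) = 0.3985613924; exp(-qT) = 1.0000000000; exp(-rT) = 0.9653640451
N(d2) = 0.3676225245
Rho = K*T*exp(-rT)*N(d2) = 95.6400 * 0.7500 * 0.9653640451 * 0.3676225245 = 25.456229


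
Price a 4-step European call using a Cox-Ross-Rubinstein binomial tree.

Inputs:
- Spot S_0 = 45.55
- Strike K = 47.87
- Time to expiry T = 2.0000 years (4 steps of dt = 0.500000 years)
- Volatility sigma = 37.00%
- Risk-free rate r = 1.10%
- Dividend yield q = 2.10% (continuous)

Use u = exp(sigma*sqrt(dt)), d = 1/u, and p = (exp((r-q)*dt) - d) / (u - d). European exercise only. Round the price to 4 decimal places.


dt = T/N = 0.500000
u = exp(sigma*sqrt(dt)) = 1.299045; d = 1/u = 0.769796
p = (exp((r-q)*dt) - d) / (u - d) = 0.425539
Discount per step: exp(-r*dt) = 0.994515
Stock lattice S(k, i) with i counting down-moves:
  k=0: S(0,0) = 45.5500
  k=1: S(1,0) = 59.1715; S(1,1) = 35.0642
  k=2: S(2,0) = 76.8665; S(2,1) = 45.5500; S(2,2) = 26.9923
  k=3: S(3,0) = 99.8530; S(3,1) = 59.1715; S(3,2) = 35.0642; S(3,3) = 20.7786
  k=4: S(4,0) = 129.7136; S(4,1) = 76.8665; S(4,2) = 45.5500; S(4,3) = 26.9923; S(4,4) = 15.9953
Terminal payoffs V(N, i) = max(S_T - K, 0):
  V(4,0) = 81.843563; V(4,1) = 28.996461; V(4,2) = 0.000000; V(4,3) = 0.000000; V(4,4) = 0.000000
Backward induction: V(k, i) = exp(-r*dt) * [p * V(k+1, i) + (1-p) * V(k+1, i+1)].
  V(3,0) = exp(-r*dt) * [p*81.843563 + (1-p)*28.996461] = 51.202596
  V(3,1) = exp(-r*dt) * [p*28.996461 + (1-p)*0.000000] = 12.271458
  V(3,2) = exp(-r*dt) * [p*0.000000 + (1-p)*0.000000] = 0.000000
  V(3,3) = exp(-r*dt) * [p*0.000000 + (1-p)*0.000000] = 0.000000
  V(2,0) = exp(-r*dt) * [p*51.202596 + (1-p)*12.271458] = 28.680017
  V(2,1) = exp(-r*dt) * [p*12.271458 + (1-p)*0.000000] = 5.193347
  V(2,2) = exp(-r*dt) * [p*0.000000 + (1-p)*0.000000] = 0.000000
  V(1,0) = exp(-r*dt) * [p*28.680017 + (1-p)*5.193347] = 15.104547
  V(1,1) = exp(-r*dt) * [p*5.193347 + (1-p)*0.000000] = 2.197852
  V(0,0) = exp(-r*dt) * [p*15.104547 + (1-p)*2.197852] = 7.647980

Answer: Price = V(0,0) = 7.6480


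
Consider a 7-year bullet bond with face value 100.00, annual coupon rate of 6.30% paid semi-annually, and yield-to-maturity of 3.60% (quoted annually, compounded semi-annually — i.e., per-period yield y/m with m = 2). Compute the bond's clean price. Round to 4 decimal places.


Coupon per period c = face * coupon_rate / m = 3.150000
Periods per year m = 2; per-period yield y/m = 0.018000
Number of cashflows N = 14
Cashflows (t years, CF_t, discount factor 1/(1+y/m)^(m*t), PV):
  t = 0.5000: CF_t = 3.150000, DF = 0.982318, PV = 3.094303
  t = 1.0000: CF_t = 3.150000, DF = 0.964949, PV = 3.039590
  t = 1.5000: CF_t = 3.150000, DF = 0.947887, PV = 2.985845
  t = 2.0000: CF_t = 3.150000, DF = 0.931127, PV = 2.933050
  t = 2.5000: CF_t = 3.150000, DF = 0.914663, PV = 2.881188
  t = 3.0000: CF_t = 3.150000, DF = 0.898490, PV = 2.830244
  t = 3.5000: CF_t = 3.150000, DF = 0.882603, PV = 2.780200
  t = 4.0000: CF_t = 3.150000, DF = 0.866997, PV = 2.731042
  t = 4.5000: CF_t = 3.150000, DF = 0.851667, PV = 2.682752
  t = 5.0000: CF_t = 3.150000, DF = 0.836608, PV = 2.635316
  t = 5.5000: CF_t = 3.150000, DF = 0.821816, PV = 2.588720
  t = 6.0000: CF_t = 3.150000, DF = 0.807285, PV = 2.542946
  t = 6.5000: CF_t = 3.150000, DF = 0.793010, PV = 2.497983
  t = 7.0000: CF_t = 103.150000, DF = 0.778989, PV = 80.352675
Price P = sum_t PV_t = 116.575854

Answer: Price = 116.5759


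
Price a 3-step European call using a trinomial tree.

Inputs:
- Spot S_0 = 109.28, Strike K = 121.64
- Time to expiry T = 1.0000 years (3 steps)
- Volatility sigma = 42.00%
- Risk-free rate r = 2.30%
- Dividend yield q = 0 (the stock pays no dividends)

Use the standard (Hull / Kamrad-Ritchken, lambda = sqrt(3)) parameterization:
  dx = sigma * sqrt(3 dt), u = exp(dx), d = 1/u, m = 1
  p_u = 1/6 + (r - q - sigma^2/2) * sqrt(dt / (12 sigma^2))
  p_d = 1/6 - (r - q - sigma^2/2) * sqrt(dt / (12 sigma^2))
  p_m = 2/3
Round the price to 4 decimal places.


dt = T/N = 0.333333; dx = sigma*sqrt(3*dt) = 0.420000
u = exp(dx) = 1.521962; d = 1/u = 0.657047
p_u = 0.140794, p_m = 0.666667, p_d = 0.192540
Discount per step: exp(-r*dt) = 0.992363
Stock lattice S(k, j) with j the centered position index:
  k=0: S(0,+0) = 109.2800
  k=1: S(1,-1) = 71.8021; S(1,+0) = 109.2800; S(1,+1) = 166.3200
  k=2: S(2,-2) = 47.1773; S(2,-1) = 71.8021; S(2,+0) = 109.2800; S(2,+1) = 166.3200; S(2,+2) = 253.1326
  k=3: S(3,-3) = 30.9977; S(3,-2) = 47.1773; S(3,-1) = 71.8021; S(3,+0) = 109.2800; S(3,+1) = 166.3200; S(3,+2) = 253.1326; S(3,+3) = 385.2581
Terminal payoffs V(N, j) = max(S_T - K, 0):
  V(3,-3) = 0.000000; V(3,-2) = 0.000000; V(3,-1) = 0.000000; V(3,+0) = 0.000000; V(3,+1) = 44.679959; V(3,+2) = 131.492583; V(3,+3) = 263.618060
Backward induction: V(k, j) = exp(-r*dt) * [p_u * V(k+1, j+1) + p_m * V(k+1, j) + p_d * V(k+1, j-1)]
  V(2,-2) = exp(-r*dt) * [p_u*0.000000 + p_m*0.000000 + p_d*0.000000] = 0.000000
  V(2,-1) = exp(-r*dt) * [p_u*0.000000 + p_m*0.000000 + p_d*0.000000] = 0.000000
  V(2,+0) = exp(-r*dt) * [p_u*44.679959 + p_m*0.000000 + p_d*0.000000] = 6.242611
  V(2,+1) = exp(-r*dt) * [p_u*131.492583 + p_m*44.679959 + p_d*0.000000] = 47.931076
  V(2,+2) = exp(-r*dt) * [p_u*263.618060 + p_m*131.492583 + p_d*44.679959] = 132.361465
  V(1,-1) = exp(-r*dt) * [p_u*6.242611 + p_m*0.000000 + p_d*0.000000] = 0.872207
  V(1,+0) = exp(-r*dt) * [p_u*47.931076 + p_m*6.242611 + p_d*0.000000] = 10.826807
  V(1,+1) = exp(-r*dt) * [p_u*132.361465 + p_m*47.931076 + p_d*6.242611] = 51.396104
  V(0,+0) = exp(-r*dt) * [p_u*51.396104 + p_m*10.826807 + p_d*0.872207] = 14.510377

Answer: Price = V(0,0) = 14.5104


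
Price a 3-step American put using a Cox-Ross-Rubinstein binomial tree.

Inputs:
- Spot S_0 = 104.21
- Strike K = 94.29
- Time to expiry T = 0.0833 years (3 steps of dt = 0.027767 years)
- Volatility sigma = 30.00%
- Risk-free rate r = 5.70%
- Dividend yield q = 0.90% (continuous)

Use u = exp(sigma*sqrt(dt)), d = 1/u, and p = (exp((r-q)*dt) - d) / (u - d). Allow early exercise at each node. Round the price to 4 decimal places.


dt = T/N = 0.027767
u = exp(sigma*sqrt(dt)) = 1.051261; d = 1/u = 0.951239
p = (exp((r-q)*dt) - d) / (u - d) = 0.500839
Discount per step: exp(-r*dt) = 0.998419
Stock lattice S(k, i) with i counting down-moves:
  k=0: S(0,0) = 104.2100
  k=1: S(1,0) = 109.5519; S(1,1) = 99.1286
  k=2: S(2,0) = 115.1676; S(2,1) = 104.2100; S(2,2) = 94.2950
  k=3: S(3,0) = 121.0711; S(3,1) = 109.5519; S(3,2) = 99.1286; S(3,3) = 89.6971
Terminal payoffs V(N, i) = max(K - S_T, 0):
  V(3,0) = 0.000000; V(3,1) = 0.000000; V(3,2) = 0.000000; V(3,3) = 4.592931
Backward induction: V(k, i) = exp(-r*dt) * [p * V(k+1, i) + (1-p) * V(k+1, i+1)]; then take max(V_cont, immediate exercise) for American.
  V(2,0) = exp(-r*dt) * [p*0.000000 + (1-p)*0.000000] = 0.000000; exercise = 0.000000; V(2,0) = max -> 0.000000
  V(2,1) = exp(-r*dt) * [p*0.000000 + (1-p)*0.000000] = 0.000000; exercise = 0.000000; V(2,1) = max -> 0.000000
  V(2,2) = exp(-r*dt) * [p*0.000000 + (1-p)*4.592931] = 2.288986; exercise = 0.000000; V(2,2) = max -> 2.288986
  V(1,0) = exp(-r*dt) * [p*0.000000 + (1-p)*0.000000] = 0.000000; exercise = 0.000000; V(1,0) = max -> 0.000000
  V(1,1) = exp(-r*dt) * [p*0.000000 + (1-p)*2.288986] = 1.140765; exercise = 0.000000; V(1,1) = max -> 1.140765
  V(0,0) = exp(-r*dt) * [p*0.000000 + (1-p)*1.140765] = 0.568525; exercise = 0.000000; V(0,0) = max -> 0.568525

Answer: Price = V(0,0) = 0.5685


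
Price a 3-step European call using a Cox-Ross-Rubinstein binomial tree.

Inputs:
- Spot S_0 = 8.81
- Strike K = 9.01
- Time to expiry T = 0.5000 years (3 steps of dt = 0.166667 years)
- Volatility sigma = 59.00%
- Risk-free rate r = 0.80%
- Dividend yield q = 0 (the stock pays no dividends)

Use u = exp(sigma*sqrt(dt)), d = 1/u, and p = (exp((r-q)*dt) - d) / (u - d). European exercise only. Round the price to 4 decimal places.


Answer: Price = V(0,0) = 1.5082

Derivation:
dt = T/N = 0.166667
u = exp(sigma*sqrt(dt)) = 1.272351; d = 1/u = 0.785947
p = (exp((r-q)*dt) - d) / (u - d) = 0.442816
Discount per step: exp(-r*dt) = 0.998668
Stock lattice S(k, i) with i counting down-moves:
  k=0: S(0,0) = 8.8100
  k=1: S(1,0) = 11.2094; S(1,1) = 6.9242
  k=2: S(2,0) = 14.2623; S(2,1) = 8.8100; S(2,2) = 5.4420
  k=3: S(3,0) = 18.1467; S(3,1) = 11.2094; S(3,2) = 6.9242; S(3,3) = 4.2772
Terminal payoffs V(N, i) = max(S_T - K, 0):
  V(3,0) = 9.136667; V(3,1) = 2.199414; V(3,2) = 0.000000; V(3,3) = 0.000000
Backward induction: V(k, i) = exp(-r*dt) * [p * V(k+1, i) + (1-p) * V(k+1, i+1)].
  V(2,0) = exp(-r*dt) * [p*9.136667 + (1-p)*2.199414] = 5.264316
  V(2,1) = exp(-r*dt) * [p*2.199414 + (1-p)*0.000000] = 0.972638
  V(2,2) = exp(-r*dt) * [p*0.000000 + (1-p)*0.000000] = 0.000000
  V(1,0) = exp(-r*dt) * [p*5.264316 + (1-p)*0.972638] = 2.869233
  V(1,1) = exp(-r*dt) * [p*0.972638 + (1-p)*0.000000] = 0.430125
  V(0,0) = exp(-r*dt) * [p*2.869233 + (1-p)*0.430125] = 1.508188


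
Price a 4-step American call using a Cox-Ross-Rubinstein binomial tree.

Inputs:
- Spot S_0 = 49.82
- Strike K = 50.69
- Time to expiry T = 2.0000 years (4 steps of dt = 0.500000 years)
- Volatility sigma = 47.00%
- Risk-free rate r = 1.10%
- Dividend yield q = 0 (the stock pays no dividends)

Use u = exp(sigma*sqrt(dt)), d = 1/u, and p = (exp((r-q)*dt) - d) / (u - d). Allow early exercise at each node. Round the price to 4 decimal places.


Answer: Price = V(0,0) = 12.4305

Derivation:
dt = T/N = 0.500000
u = exp(sigma*sqrt(dt)) = 1.394227; d = 1/u = 0.717243
p = (exp((r-q)*dt) - d) / (u - d) = 0.425818
Discount per step: exp(-r*dt) = 0.994515
Stock lattice S(k, i) with i counting down-moves:
  k=0: S(0,0) = 49.8200
  k=1: S(1,0) = 69.4604; S(1,1) = 35.7331
  k=2: S(2,0) = 96.8436; S(2,1) = 49.8200; S(2,2) = 25.6293
  k=3: S(3,0) = 135.0219; S(3,1) = 69.4604; S(3,2) = 35.7331; S(3,3) = 18.3824
  k=4: S(4,0) = 188.2512; S(4,1) = 96.8436; S(4,2) = 49.8200; S(4,3) = 25.6293; S(4,4) = 13.1847
Terminal payoffs V(N, i) = max(S_T - K, 0):
  V(4,0) = 137.561203; V(4,1) = 46.153559; V(4,2) = 0.000000; V(4,3) = 0.000000; V(4,4) = 0.000000
Backward induction: V(k, i) = exp(-r*dt) * [p * V(k+1, i) + (1-p) * V(k+1, i+1)]; then take max(V_cont, immediate exercise) for American.
  V(3,0) = exp(-r*dt) * [p*137.561203 + (1-p)*46.153559] = 84.609941; exercise = 84.331911; V(3,0) = max -> 84.609941
  V(3,1) = exp(-r*dt) * [p*46.153559 + (1-p)*0.000000] = 19.545221; exercise = 18.770392; V(3,1) = max -> 19.545221
  V(3,2) = exp(-r*dt) * [p*0.000000 + (1-p)*0.000000] = 0.000000; exercise = 0.000000; V(3,2) = max -> 0.000000
  V(3,3) = exp(-r*dt) * [p*0.000000 + (1-p)*0.000000] = 0.000000; exercise = 0.000000; V(3,3) = max -> 0.000000
  V(2,0) = exp(-r*dt) * [p*84.609941 + (1-p)*19.545221] = 46.991782; exercise = 46.153559; V(2,0) = max -> 46.991782
  V(2,1) = exp(-r*dt) * [p*19.545221 + (1-p)*0.000000] = 8.277057; exercise = 0.000000; V(2,1) = max -> 8.277057
  V(2,2) = exp(-r*dt) * [p*0.000000 + (1-p)*0.000000] = 0.000000; exercise = 0.000000; V(2,2) = max -> 0.000000
  V(1,0) = exp(-r*dt) * [p*46.991782 + (1-p)*8.277057] = 24.626663; exercise = 18.770392; V(1,0) = max -> 24.626663
  V(1,1) = exp(-r*dt) * [p*8.277057 + (1-p)*0.000000] = 3.505188; exercise = 0.000000; V(1,1) = max -> 3.505188
  V(0,0) = exp(-r*dt) * [p*24.626663 + (1-p)*3.505188] = 12.430536; exercise = 0.000000; V(0,0) = max -> 12.430536


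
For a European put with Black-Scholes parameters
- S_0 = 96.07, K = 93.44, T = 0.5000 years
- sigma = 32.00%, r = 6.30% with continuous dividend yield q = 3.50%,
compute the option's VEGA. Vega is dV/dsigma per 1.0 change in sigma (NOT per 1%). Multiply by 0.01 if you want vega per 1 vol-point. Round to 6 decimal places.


d1 = 0.2976812305; d2 = 0.0714070605
phi(d1) = 0.3816521869; exp(-qT) = 0.9826522357; exp(-rT) = 0.9689909565
Vega = S * exp(-qT) * phi(d1) * sqrt(T) = 96.0700 * 0.9826522357 * 0.3816521869 * 0.7071067812 = 25.476537

Answer: Vega = 25.476537


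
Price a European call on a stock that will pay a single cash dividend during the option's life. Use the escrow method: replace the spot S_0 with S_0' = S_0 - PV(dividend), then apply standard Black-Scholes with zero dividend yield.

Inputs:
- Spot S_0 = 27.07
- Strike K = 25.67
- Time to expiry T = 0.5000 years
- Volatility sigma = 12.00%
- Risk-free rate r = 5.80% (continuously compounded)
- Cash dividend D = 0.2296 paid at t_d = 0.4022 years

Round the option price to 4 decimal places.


PV(D) = D * exp(-r * t_d) = 0.2296 * 0.97694239 = 0.22430597
S_0' = S_0 - PV(D) = 27.0700 - 0.22430597 = 26.84569403
d1 = (ln(S_0'/K) + (r + sigma^2/2)*T) / (sigma*sqrt(T)) = 0.91196082
d2 = d1 - sigma*sqrt(T) = 0.82710801
exp(-rT) = 0.97141646
N(d1) = 0.81910533; N(d2) = 0.79591208
C = S_0' * N(d1) - K * exp(-rT) * N(d2) = 26.84569403 * 0.81910533 - 25.6700 * 0.97141646 * 0.79591208 = 2.1424

Answer: Price = 2.1424


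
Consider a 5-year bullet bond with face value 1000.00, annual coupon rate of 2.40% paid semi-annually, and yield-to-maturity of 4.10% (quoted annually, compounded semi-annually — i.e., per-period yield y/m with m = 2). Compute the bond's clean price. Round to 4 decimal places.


Answer: Price = 923.8474

Derivation:
Coupon per period c = face * coupon_rate / m = 12.000000
Periods per year m = 2; per-period yield y/m = 0.020500
Number of cashflows N = 10
Cashflows (t years, CF_t, discount factor 1/(1+y/m)^(m*t), PV):
  t = 0.5000: CF_t = 12.000000, DF = 0.979912, PV = 11.758942
  t = 1.0000: CF_t = 12.000000, DF = 0.960227, PV = 11.522726
  t = 1.5000: CF_t = 12.000000, DF = 0.940938, PV = 11.291255
  t = 2.0000: CF_t = 12.000000, DF = 0.922036, PV = 11.064434
  t = 2.5000: CF_t = 12.000000, DF = 0.903514, PV = 10.842170
  t = 3.0000: CF_t = 12.000000, DF = 0.885364, PV = 10.624370
  t = 3.5000: CF_t = 12.000000, DF = 0.867579, PV = 10.410946
  t = 4.0000: CF_t = 12.000000, DF = 0.850151, PV = 10.201809
  t = 4.5000: CF_t = 12.000000, DF = 0.833073, PV = 9.996873
  t = 5.0000: CF_t = 1012.000000, DF = 0.816338, PV = 826.133859
Price P = sum_t PV_t = 923.847383


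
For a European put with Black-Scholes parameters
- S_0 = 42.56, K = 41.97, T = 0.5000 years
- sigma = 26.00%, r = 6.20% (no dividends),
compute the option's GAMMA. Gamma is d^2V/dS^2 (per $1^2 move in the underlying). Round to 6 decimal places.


d1 = 0.3364727786; d2 = 0.1526250155
phi(d1) = 0.3769866518; exp(-qT) = 1.0000000000; exp(-rT) = 0.9694755731
Gamma = exp(-qT) * phi(d1) / (S * sigma * sqrt(T)) = 1.0000000000 * 0.3769866518 / (42.5600 * 0.2600 * 0.7071067812) = 0.048180

Answer: Gamma = 0.048180


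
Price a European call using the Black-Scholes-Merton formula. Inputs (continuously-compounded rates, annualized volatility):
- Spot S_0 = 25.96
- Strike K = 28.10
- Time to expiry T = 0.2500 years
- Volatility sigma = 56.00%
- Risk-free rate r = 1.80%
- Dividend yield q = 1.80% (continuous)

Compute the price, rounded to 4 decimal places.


Answer: Price = 2.0491

Derivation:
d1 = (ln(S/K) + (r - q + 0.5*sigma^2) * T) / (sigma * sqrt(T)) = -0.14290244
d2 = d1 - sigma * sqrt(T) = -0.42290244
exp(-rT) = 0.99551011; exp(-qT) = 0.99551011
C = S_0 * exp(-qT) * N(d1) - K * exp(-rT) * N(d2)
N(d1) = 0.44318361; N(d2) = 0.33618322
C = 25.9600 * 0.99551011 * 0.44318361 - 28.1000 * 0.99551011 * 0.33618322 = 2.0491


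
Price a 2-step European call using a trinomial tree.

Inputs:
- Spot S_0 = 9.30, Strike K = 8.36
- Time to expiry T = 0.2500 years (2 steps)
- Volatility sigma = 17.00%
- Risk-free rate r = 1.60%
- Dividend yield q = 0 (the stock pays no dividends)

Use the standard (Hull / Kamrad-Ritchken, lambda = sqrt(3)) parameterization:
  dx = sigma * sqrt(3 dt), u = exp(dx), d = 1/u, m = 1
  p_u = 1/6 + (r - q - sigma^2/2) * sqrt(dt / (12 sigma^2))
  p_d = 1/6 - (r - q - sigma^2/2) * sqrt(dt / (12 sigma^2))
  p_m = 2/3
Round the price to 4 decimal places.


Answer: Price = V(0,0) = 0.9955

Derivation:
dt = T/N = 0.125000; dx = sigma*sqrt(3*dt) = 0.104103
u = exp(dx) = 1.109715; d = 1/u = 0.901132
p_u = 0.167597, p_m = 0.666667, p_d = 0.165736
Discount per step: exp(-r*dt) = 0.998002
Stock lattice S(k, j) with j the centered position index:
  k=0: S(0,+0) = 9.3000
  k=1: S(1,-1) = 8.3805; S(1,+0) = 9.3000; S(1,+1) = 10.3204
  k=2: S(2,-2) = 7.5520; S(2,-1) = 8.3805; S(2,+0) = 9.3000; S(2,+1) = 10.3204; S(2,+2) = 11.4526
Terminal payoffs V(N, j) = max(S_T - K, 0):
  V(2,-2) = 0.000000; V(2,-1) = 0.020529; V(2,+0) = 0.940000; V(2,+1) = 1.960350; V(2,+2) = 3.092649
Backward induction: V(k, j) = exp(-r*dt) * [p_u * V(k+1, j+1) + p_m * V(k+1, j) + p_d * V(k+1, j-1)]
  V(1,-1) = exp(-r*dt) * [p_u*0.940000 + p_m*0.020529 + p_d*0.000000] = 0.170886
  V(1,+0) = exp(-r*dt) * [p_u*1.960350 + p_m*0.940000 + p_d*0.020529] = 0.956703
  V(1,+1) = exp(-r*dt) * [p_u*3.092649 + p_m*1.960350 + p_d*0.940000] = 1.977054
  V(0,+0) = exp(-r*dt) * [p_u*1.977054 + p_m*0.956703 + p_d*0.170886] = 0.995480


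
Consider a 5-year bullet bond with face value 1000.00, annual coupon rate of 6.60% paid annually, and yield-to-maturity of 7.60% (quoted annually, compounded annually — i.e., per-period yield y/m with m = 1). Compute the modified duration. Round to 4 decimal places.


Coupon per period c = face * coupon_rate / m = 66.000000
Periods per year m = 1; per-period yield y/m = 0.076000
Number of cashflows N = 5
Cashflows (t years, CF_t, discount factor 1/(1+y/m)^(m*t), PV):
  t = 1.0000: CF_t = 66.000000, DF = 0.929368, PV = 61.338290
  t = 2.0000: CF_t = 66.000000, DF = 0.863725, PV = 57.005846
  t = 3.0000: CF_t = 66.000000, DF = 0.802718, PV = 52.979410
  t = 4.0000: CF_t = 66.000000, DF = 0.746021, PV = 49.237370
  t = 5.0000: CF_t = 1066.000000, DF = 0.693328, PV = 739.087484
Price P = sum_t PV_t = 959.648401
First compute Macaulay numerator sum_t t * PV_t:
  t * PV_t at t = 1.0000: 61.338290
  t * PV_t at t = 2.0000: 114.011691
  t * PV_t at t = 3.0000: 158.938231
  t * PV_t at t = 4.0000: 196.949481
  t * PV_t at t = 5.0000: 3695.437422
Macaulay duration D = 4226.675116 / 959.648401 = 4.404400
Modified duration = D / (1 + y/m) = 4.404400 / (1 + 0.076000) = 4.093308

Answer: Modified duration = 4.0933


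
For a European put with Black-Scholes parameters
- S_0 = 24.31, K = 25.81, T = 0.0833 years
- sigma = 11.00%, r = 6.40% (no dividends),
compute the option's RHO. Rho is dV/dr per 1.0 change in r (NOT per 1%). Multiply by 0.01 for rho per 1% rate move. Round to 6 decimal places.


d1 = -1.7021295183; d2 = -1.7338774316
phi(d1) = 0.0937090057; exp(-qT) = 1.0000000000; exp(-rT) = 0.9946829856
N(-d2) = 0.9585300835
Rho = -K*T*exp(-rT)*N(-d2) = -25.8100 * 0.0833 * 0.9946829856 * 0.9585300835 = -2.049856

Answer: Rho = -2.049856


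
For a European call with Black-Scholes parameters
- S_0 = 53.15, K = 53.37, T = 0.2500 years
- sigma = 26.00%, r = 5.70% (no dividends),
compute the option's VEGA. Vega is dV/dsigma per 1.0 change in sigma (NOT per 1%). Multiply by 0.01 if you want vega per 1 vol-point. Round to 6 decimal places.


Answer: Vega = 10.494283

Derivation:
d1 = 0.1428408803; d2 = 0.0128408803
phi(d1) = 0.3948930573; exp(-qT) = 1.0000000000; exp(-rT) = 0.9858510507
Vega = S * exp(-qT) * phi(d1) * sqrt(T) = 53.1500 * 1.0000000000 * 0.3948930573 * 0.5000000000 = 10.494283


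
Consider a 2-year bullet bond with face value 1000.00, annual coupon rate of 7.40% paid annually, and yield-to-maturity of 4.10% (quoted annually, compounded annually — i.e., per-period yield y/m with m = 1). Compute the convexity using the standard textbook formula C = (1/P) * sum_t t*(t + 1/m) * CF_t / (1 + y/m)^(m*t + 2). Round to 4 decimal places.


Coupon per period c = face * coupon_rate / m = 74.000000
Periods per year m = 1; per-period yield y/m = 0.041000
Number of cashflows N = 2
Cashflows (t years, CF_t, discount factor 1/(1+y/m)^(m*t), PV):
  t = 1.0000: CF_t = 74.000000, DF = 0.960615, PV = 71.085495
  t = 2.0000: CF_t = 1074.000000, DF = 0.922781, PV = 991.066559
Price P = sum_t PV_t = 1062.152054
Convexity numerator sum_t t*(t + 1/m) * CF_t / (1+y/m)^(m*t + 2):
  t = 1.0000: term = 131.192657
  t = 2.0000: term = 5487.223044
Convexity = (1/P) * sum = 5618.415701 / 1062.152054 = 5.289653

Answer: Convexity = 5.2897


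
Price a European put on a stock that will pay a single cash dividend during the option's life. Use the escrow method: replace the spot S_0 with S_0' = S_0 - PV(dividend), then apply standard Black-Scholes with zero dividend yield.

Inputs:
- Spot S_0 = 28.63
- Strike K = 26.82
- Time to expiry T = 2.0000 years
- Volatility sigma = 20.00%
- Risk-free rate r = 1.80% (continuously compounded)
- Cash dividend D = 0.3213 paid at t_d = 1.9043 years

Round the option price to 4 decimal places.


Answer: Price = 1.9765

Derivation:
PV(D) = D * exp(-r * t_d) = 0.3213 * 0.96630341 = 0.31047329
S_0' = S_0 - PV(D) = 28.6300 - 0.31047329 = 28.31952671
d1 = (ln(S_0'/K) + (r + sigma^2/2)*T) / (sigma*sqrt(T)) = 0.46104663
d2 = d1 - sigma*sqrt(T) = 0.17820392
exp(-rT) = 0.96464029
N(-d1) = 0.32238258; N(-d2) = 0.42928142
P = K * exp(-rT) * N(-d2) - S_0' * N(-d1) = 26.8200 * 0.96464029 * 0.42928142 - 28.31952671 * 0.32238258 = 1.9765


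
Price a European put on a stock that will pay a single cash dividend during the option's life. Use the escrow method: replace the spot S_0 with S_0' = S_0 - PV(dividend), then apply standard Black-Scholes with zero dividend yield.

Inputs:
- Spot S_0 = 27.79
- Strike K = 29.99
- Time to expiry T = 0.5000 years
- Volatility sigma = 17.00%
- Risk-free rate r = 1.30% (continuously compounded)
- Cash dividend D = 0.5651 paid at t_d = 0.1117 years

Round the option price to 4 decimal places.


PV(D) = D * exp(-r * t_d) = 0.5651 * 0.99854895 = 0.56428001
S_0' = S_0 - PV(D) = 27.7900 - 0.56428001 = 27.22571999
d1 = (ln(S_0'/K) + (r + sigma^2/2)*T) / (sigma*sqrt(T)) = -0.69027663
d2 = d1 - sigma*sqrt(T) = -0.81048478
exp(-rT) = 0.99352108
N(-d1) = 0.75498988; N(-d2) = 0.79116920
P = K * exp(-rT) * N(-d2) - S_0' * N(-d1) = 29.9900 * 0.99352108 * 0.79116920 - 27.22571999 * 0.75498988 = 3.0183

Answer: Price = 3.0183


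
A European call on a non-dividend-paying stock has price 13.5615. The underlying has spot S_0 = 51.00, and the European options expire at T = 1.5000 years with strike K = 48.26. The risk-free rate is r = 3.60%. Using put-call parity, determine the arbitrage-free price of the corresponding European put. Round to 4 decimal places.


Put-call parity: C - P = S_0 * exp(-qT) - K * exp(-rT).
S_0 * exp(-qT) = 51.0000 * 1.00000000 = 51.00000000
K * exp(-rT) = 48.2600 * 0.94743211 = 45.72307346
P = C - S*exp(-qT) + K*exp(-rT)
P = 13.5615 - 51.00000000 + 45.72307346 = 8.2846

Answer: Put price = 8.2846


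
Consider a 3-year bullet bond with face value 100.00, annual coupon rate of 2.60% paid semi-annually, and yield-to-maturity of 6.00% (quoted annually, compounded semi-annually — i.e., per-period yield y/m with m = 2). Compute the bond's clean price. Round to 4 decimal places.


Coupon per period c = face * coupon_rate / m = 1.300000
Periods per year m = 2; per-period yield y/m = 0.030000
Number of cashflows N = 6
Cashflows (t years, CF_t, discount factor 1/(1+y/m)^(m*t), PV):
  t = 0.5000: CF_t = 1.300000, DF = 0.970874, PV = 1.262136
  t = 1.0000: CF_t = 1.300000, DF = 0.942596, PV = 1.225375
  t = 1.5000: CF_t = 1.300000, DF = 0.915142, PV = 1.189684
  t = 2.0000: CF_t = 1.300000, DF = 0.888487, PV = 1.155033
  t = 2.5000: CF_t = 1.300000, DF = 0.862609, PV = 1.121391
  t = 3.0000: CF_t = 101.300000, DF = 0.837484, PV = 84.837155
Price P = sum_t PV_t = 90.790775

Answer: Price = 90.7908


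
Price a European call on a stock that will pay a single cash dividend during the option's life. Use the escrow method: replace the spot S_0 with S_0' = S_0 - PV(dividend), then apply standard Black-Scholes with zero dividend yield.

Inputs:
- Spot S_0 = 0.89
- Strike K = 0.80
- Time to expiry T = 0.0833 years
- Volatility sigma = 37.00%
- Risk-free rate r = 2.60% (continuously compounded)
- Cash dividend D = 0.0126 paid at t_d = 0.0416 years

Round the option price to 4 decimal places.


PV(D) = D * exp(-r * t_d) = 0.0126 * 0.99891898 = 0.01258638
S_0' = S_0 - PV(D) = 0.8900 - 0.01258638 = 0.87741362
d1 = (ln(S_0'/K) + (r + sigma^2/2)*T) / (sigma*sqrt(T)) = 0.93862663
d2 = d1 - sigma*sqrt(T) = 0.83183820
exp(-rT) = 0.99783654
N(d1) = 0.82603876; N(d2) = 0.79724986
C = S_0' * N(d1) - K * exp(-rT) * N(d2) = 0.87741362 * 0.82603876 - 0.8000 * 0.99783654 * 0.79724986 = 0.0884

Answer: Price = 0.0884


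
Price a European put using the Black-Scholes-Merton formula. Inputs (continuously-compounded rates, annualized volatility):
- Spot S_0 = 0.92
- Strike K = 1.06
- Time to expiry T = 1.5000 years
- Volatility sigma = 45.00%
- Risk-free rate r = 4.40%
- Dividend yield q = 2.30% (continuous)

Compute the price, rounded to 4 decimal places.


Answer: Price = 0.2599

Derivation:
d1 = (ln(S/K) + (r - q + 0.5*sigma^2) * T) / (sigma * sqrt(T)) = 0.07570644
d2 = d1 - sigma * sqrt(T) = -0.47542875
exp(-rT) = 0.93613086; exp(-qT) = 0.96608834
P = K * exp(-rT) * N(-d2) - S_0 * exp(-qT) * N(-d1)
N(-d1) = 0.46982633; N(-d2) = 0.68275930
P = 1.0600 * 0.93613086 * 0.68275930 - 0.9200 * 0.96608834 * 0.46982633 = 0.2599


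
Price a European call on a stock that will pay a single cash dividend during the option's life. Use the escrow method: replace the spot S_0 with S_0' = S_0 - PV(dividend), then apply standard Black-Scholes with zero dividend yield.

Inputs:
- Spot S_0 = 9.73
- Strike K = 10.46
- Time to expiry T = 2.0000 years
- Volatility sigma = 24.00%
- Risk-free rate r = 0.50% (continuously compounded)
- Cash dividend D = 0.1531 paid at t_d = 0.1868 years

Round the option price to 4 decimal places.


Answer: Price = 0.9887

Derivation:
PV(D) = D * exp(-r * t_d) = 0.1531 * 0.99906644 = 0.15295707
S_0' = S_0 - PV(D) = 9.7300 - 0.15295707 = 9.57704293
d1 = (ln(S_0'/K) + (r + sigma^2/2)*T) / (sigma*sqrt(T)) = -0.06066265
d2 = d1 - sigma*sqrt(T) = -0.40007390
exp(-rT) = 0.99004983
N(d1) = 0.47581394; N(d2) = 0.34455104
C = S_0' * N(d1) - K * exp(-rT) * N(d2) = 9.57704293 * 0.47581394 - 10.4600 * 0.99004983 * 0.34455104 = 0.9887


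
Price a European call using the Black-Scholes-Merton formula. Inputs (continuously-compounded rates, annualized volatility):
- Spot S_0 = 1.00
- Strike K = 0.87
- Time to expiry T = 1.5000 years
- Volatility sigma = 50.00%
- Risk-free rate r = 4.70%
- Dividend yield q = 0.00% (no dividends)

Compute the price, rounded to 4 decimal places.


Answer: Price = 0.3246

Derivation:
d1 = (ln(S/K) + (r - q + 0.5*sigma^2) * T) / (sigma * sqrt(T)) = 0.64872624
d2 = d1 - sigma * sqrt(T) = 0.03635380
exp(-rT) = 0.93192774; exp(-qT) = 1.00000000
C = S_0 * exp(-qT) * N(d1) - K * exp(-rT) * N(d2)
N(d1) = 0.74174233; N(d2) = 0.51449988
C = 1.0000 * 1.00000000 * 0.74174233 - 0.8700 * 0.93192774 * 0.51449988 = 0.3246


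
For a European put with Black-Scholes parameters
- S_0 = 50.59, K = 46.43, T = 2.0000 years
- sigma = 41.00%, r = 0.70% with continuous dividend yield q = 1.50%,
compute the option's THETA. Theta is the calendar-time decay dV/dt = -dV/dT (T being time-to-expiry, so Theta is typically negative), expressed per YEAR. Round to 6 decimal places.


d1 = 0.4103084131; d2 = -0.1695191474
phi(d1) = 0.3667352686; exp(-qT) = 0.9704455335; exp(-rT) = 0.9860975443
Theta = -S*exp(-qT)*phi(d1)*sigma/(2*sqrt(T)) + r*K*exp(-rT)*N(-d2) - q*S*exp(-qT)*N(-d1)
N(-d1) = 0.3407898606; N(-d2) = 0.5673058436; sqrt(T) = 1.4142135624
Term 1 = -50.5900 * 0.9704455335 * 0.3667352686 * 0.4100 / (2 * 1.4142135624) = -2.6099211442
Term 2 = 0.0070 * 46.4300 * 0.9860975443 * 0.5673058436 = 0.1818167364
Term 3 = -0.0150 * 50.5900 * 0.9704455335 * 0.3407898606 = -0.2509653528
Theta = -2.6099211442 + (0.1818167364) + (-0.2509653528) = -2.679070

Answer: Theta = -2.679070


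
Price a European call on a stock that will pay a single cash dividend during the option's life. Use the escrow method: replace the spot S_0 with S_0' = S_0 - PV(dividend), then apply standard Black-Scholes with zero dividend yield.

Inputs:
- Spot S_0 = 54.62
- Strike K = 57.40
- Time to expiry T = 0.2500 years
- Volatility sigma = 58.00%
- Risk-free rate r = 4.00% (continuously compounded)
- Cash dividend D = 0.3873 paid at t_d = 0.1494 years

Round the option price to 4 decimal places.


PV(D) = D * exp(-r * t_d) = 0.3873 * 0.99404182 = 0.38499240
S_0' = S_0 - PV(D) = 54.6200 - 0.38499240 = 54.23500760
d1 = (ln(S_0'/K) + (r + sigma^2/2)*T) / (sigma*sqrt(T)) = -0.01609554
d2 = d1 - sigma*sqrt(T) = -0.30609554
exp(-rT) = 0.99004983
N(d1) = 0.49357909; N(d2) = 0.37976595
C = S_0' * N(d1) - K * exp(-rT) * N(d2) = 54.23500760 * 0.49357909 - 57.4000 * 0.99004983 * 0.37976595 = 5.1876

Answer: Price = 5.1876


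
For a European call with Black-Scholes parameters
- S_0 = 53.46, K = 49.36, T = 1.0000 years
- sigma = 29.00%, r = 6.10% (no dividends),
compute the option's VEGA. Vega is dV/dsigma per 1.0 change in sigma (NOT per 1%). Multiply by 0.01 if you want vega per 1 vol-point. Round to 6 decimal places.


d1 = 0.6304942452; d2 = 0.3404942452
phi(d1) = 0.3270310921; exp(-qT) = 1.0000000000; exp(-rT) = 0.9408232398
Vega = S * exp(-qT) * phi(d1) * sqrt(T) = 53.4600 * 1.0000000000 * 0.3270310921 * 1.0000000000 = 17.483082

Answer: Vega = 17.483082


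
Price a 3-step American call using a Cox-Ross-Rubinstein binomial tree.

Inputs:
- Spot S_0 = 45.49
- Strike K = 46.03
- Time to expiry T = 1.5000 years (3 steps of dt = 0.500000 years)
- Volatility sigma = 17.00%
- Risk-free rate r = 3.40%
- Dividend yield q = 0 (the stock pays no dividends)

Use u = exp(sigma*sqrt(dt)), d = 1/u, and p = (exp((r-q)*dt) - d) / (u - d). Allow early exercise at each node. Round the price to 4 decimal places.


dt = T/N = 0.500000
u = exp(sigma*sqrt(dt)) = 1.127732; d = 1/u = 0.886736
p = (exp((r-q)*dt) - d) / (u - d) = 0.541128
Discount per step: exp(-r*dt) = 0.983144
Stock lattice S(k, i) with i counting down-moves:
  k=0: S(0,0) = 45.4900
  k=1: S(1,0) = 51.3005; S(1,1) = 40.3376
  k=2: S(2,0) = 57.8532; S(2,1) = 45.4900; S(2,2) = 35.7688
  k=3: S(3,0) = 65.2429; S(3,1) = 51.3005; S(3,2) = 40.3376; S(3,3) = 31.7175
Terminal payoffs V(N, i) = max(S_T - K, 0):
  V(3,0) = 19.212884; V(3,1) = 5.270509; V(3,2) = 0.000000; V(3,3) = 0.000000
Backward induction: V(k, i) = exp(-r*dt) * [p * V(k+1, i) + (1-p) * V(k+1, i+1)]; then take max(V_cont, immediate exercise) for American.
  V(2,0) = exp(-r*dt) * [p*19.212884 + (1-p)*5.270509] = 12.599100; exercise = 11.823203; V(2,0) = max -> 12.599100
  V(2,1) = exp(-r*dt) * [p*5.270509 + (1-p)*0.000000] = 2.803944; exercise = 0.000000; V(2,1) = max -> 2.803944
  V(2,2) = exp(-r*dt) * [p*0.000000 + (1-p)*0.000000] = 0.000000; exercise = 0.000000; V(2,2) = max -> 0.000000
  V(1,0) = exp(-r*dt) * [p*12.599100 + (1-p)*2.803944] = 7.967765; exercise = 5.270509; V(1,0) = max -> 7.967765
  V(1,1) = exp(-r*dt) * [p*2.803944 + (1-p)*0.000000] = 1.491716; exercise = 0.000000; V(1,1) = max -> 1.491716
  V(0,0) = exp(-r*dt) * [p*7.967765 + (1-p)*1.491716] = 4.911870; exercise = 0.000000; V(0,0) = max -> 4.911870

Answer: Price = V(0,0) = 4.9119


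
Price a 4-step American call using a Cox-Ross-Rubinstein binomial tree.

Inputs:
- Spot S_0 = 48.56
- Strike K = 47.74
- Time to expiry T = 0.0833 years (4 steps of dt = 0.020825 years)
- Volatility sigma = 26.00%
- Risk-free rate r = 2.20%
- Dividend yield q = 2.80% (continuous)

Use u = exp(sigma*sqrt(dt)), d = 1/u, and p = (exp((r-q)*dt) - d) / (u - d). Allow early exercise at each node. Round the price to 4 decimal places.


dt = T/N = 0.020825
u = exp(sigma*sqrt(dt)) = 1.038233; d = 1/u = 0.963175
p = (exp((r-q)*dt) - d) / (u - d) = 0.488956
Discount per step: exp(-r*dt) = 0.999542
Stock lattice S(k, i) with i counting down-moves:
  k=0: S(0,0) = 48.5600
  k=1: S(1,0) = 50.4166; S(1,1) = 46.7718
  k=2: S(2,0) = 52.3442; S(2,1) = 48.5600; S(2,2) = 45.0494
  k=3: S(3,0) = 54.3455; S(3,1) = 50.4166; S(3,2) = 46.7718; S(3,3) = 43.3904
  k=4: S(4,0) = 56.4232; S(4,1) = 52.3442; S(4,2) = 48.5600; S(4,3) = 45.0494; S(4,4) = 41.7926
Terminal payoffs V(N, i) = max(S_T - K, 0):
  V(4,0) = 8.683243; V(4,1) = 4.604175; V(4,2) = 0.820000; V(4,3) = 0.000000; V(4,4) = 0.000000
Backward induction: V(k, i) = exp(-r*dt) * [p * V(k+1, i) + (1-p) * V(k+1, i+1)]; then take max(V_cont, immediate exercise) for American.
  V(3,0) = exp(-r*dt) * [p*8.683243 + (1-p)*4.604175] = 6.595639; exercise = 6.605452; V(3,0) = max -> 6.605452
  V(3,1) = exp(-r*dt) * [p*4.604175 + (1-p)*0.820000] = 2.669074; exercise = 2.676596; V(3,1) = max -> 2.676596
  V(3,2) = exp(-r*dt) * [p*0.820000 + (1-p)*0.000000] = 0.400761; exercise = 0.000000; V(3,2) = max -> 0.400761
  V(3,3) = exp(-r*dt) * [p*0.000000 + (1-p)*0.000000] = 0.000000; exercise = 0.000000; V(3,3) = max -> 0.000000
  V(2,0) = exp(-r*dt) * [p*6.605452 + (1-p)*2.676596] = 4.595530; exercise = 4.604175; V(2,0) = max -> 4.604175
  V(2,1) = exp(-r*dt) * [p*2.676596 + (1-p)*0.400761] = 1.512852; exercise = 0.820000; V(2,1) = max -> 1.512852
  V(2,2) = exp(-r*dt) * [p*0.400761 + (1-p)*0.000000] = 0.195865; exercise = 0.000000; V(2,2) = max -> 0.195865
  V(1,0) = exp(-r*dt) * [p*4.604175 + (1-p)*1.512852] = 3.022989; exercise = 2.676596; V(1,0) = max -> 3.022989
  V(1,1) = exp(-r*dt) * [p*1.512852 + (1-p)*0.195865] = 0.839429; exercise = 0.000000; V(1,1) = max -> 0.839429
  V(0,0) = exp(-r*dt) * [p*3.022989 + (1-p)*0.839429] = 1.906221; exercise = 0.820000; V(0,0) = max -> 1.906221

Answer: Price = V(0,0) = 1.9062


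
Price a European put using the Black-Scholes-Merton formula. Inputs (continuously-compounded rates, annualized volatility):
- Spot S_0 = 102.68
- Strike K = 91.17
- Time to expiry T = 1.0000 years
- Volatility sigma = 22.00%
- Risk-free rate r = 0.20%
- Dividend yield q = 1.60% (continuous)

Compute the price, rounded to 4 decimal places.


Answer: Price = 4.3126

Derivation:
d1 = (ln(S/K) + (r - q + 0.5*sigma^2) * T) / (sigma * sqrt(T)) = 0.58677937
d2 = d1 - sigma * sqrt(T) = 0.36677937
exp(-rT) = 0.99800200; exp(-qT) = 0.98412732
P = K * exp(-rT) * N(-d2) - S_0 * exp(-qT) * N(-d1)
N(-d1) = 0.27867595; N(-d2) = 0.35689180
P = 91.1700 * 0.99800200 * 0.35689180 - 102.6800 * 0.98412732 * 0.27867595 = 4.3126


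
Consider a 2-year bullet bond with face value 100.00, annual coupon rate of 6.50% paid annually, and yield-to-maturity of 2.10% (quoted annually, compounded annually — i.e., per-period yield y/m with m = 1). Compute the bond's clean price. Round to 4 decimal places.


Answer: Price = 108.5304

Derivation:
Coupon per period c = face * coupon_rate / m = 6.500000
Periods per year m = 1; per-period yield y/m = 0.021000
Number of cashflows N = 2
Cashflows (t years, CF_t, discount factor 1/(1+y/m)^(m*t), PV):
  t = 1.0000: CF_t = 6.500000, DF = 0.979432, PV = 6.366308
  t = 2.0000: CF_t = 106.500000, DF = 0.959287, PV = 102.164055
Price P = sum_t PV_t = 108.530363


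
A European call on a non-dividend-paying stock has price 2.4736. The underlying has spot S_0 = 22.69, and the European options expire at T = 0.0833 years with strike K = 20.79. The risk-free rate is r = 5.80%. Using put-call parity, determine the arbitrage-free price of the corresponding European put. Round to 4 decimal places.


Answer: Put price = 0.4734

Derivation:
Put-call parity: C - P = S_0 * exp(-qT) - K * exp(-rT).
S_0 * exp(-qT) = 22.6900 * 1.00000000 = 22.69000000
K * exp(-rT) = 20.7900 * 0.99518025 = 20.68979745
P = C - S*exp(-qT) + K*exp(-rT)
P = 2.4736 - 22.69000000 + 20.68979745 = 0.4734


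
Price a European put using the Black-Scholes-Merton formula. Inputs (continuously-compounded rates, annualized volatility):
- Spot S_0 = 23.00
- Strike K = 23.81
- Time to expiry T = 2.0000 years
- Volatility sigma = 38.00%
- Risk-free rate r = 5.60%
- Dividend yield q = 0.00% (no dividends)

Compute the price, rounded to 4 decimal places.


d1 = (ln(S/K) + (r - q + 0.5*sigma^2) * T) / (sigma * sqrt(T)) = 0.41270577
d2 = d1 - sigma * sqrt(T) = -0.12469539
exp(-rT) = 0.89404426; exp(-qT) = 1.00000000
P = K * exp(-rT) * N(-d2) - S_0 * exp(-qT) * N(-d1)
N(-d1) = 0.33991110; N(-d2) = 0.54961765
P = 23.8100 * 0.89404426 * 0.54961765 - 23.0000 * 1.00000000 * 0.33991110 = 3.8819

Answer: Price = 3.8819


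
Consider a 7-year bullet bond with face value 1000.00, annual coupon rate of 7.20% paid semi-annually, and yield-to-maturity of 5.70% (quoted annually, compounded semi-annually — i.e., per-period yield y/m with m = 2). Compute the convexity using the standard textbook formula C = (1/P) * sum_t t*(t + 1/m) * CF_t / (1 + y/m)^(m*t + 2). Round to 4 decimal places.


Answer: Convexity = 37.3587

Derivation:
Coupon per period c = face * coupon_rate / m = 36.000000
Periods per year m = 2; per-period yield y/m = 0.028500
Number of cashflows N = 14
Cashflows (t years, CF_t, discount factor 1/(1+y/m)^(m*t), PV):
  t = 0.5000: CF_t = 36.000000, DF = 0.972290, PV = 35.002431
  t = 1.0000: CF_t = 36.000000, DF = 0.945347, PV = 34.032504
  t = 1.5000: CF_t = 36.000000, DF = 0.919152, PV = 33.089455
  t = 2.0000: CF_t = 36.000000, DF = 0.893682, PV = 32.172538
  t = 2.5000: CF_t = 36.000000, DF = 0.868917, PV = 31.281028
  t = 3.0000: CF_t = 36.000000, DF = 0.844840, PV = 30.414223
  t = 3.5000: CF_t = 36.000000, DF = 0.821429, PV = 29.571437
  t = 4.0000: CF_t = 36.000000, DF = 0.798667, PV = 28.752005
  t = 4.5000: CF_t = 36.000000, DF = 0.776536, PV = 27.955279
  t = 5.0000: CF_t = 36.000000, DF = 0.755018, PV = 27.180631
  t = 5.5000: CF_t = 36.000000, DF = 0.734096, PV = 26.427449
  t = 6.0000: CF_t = 36.000000, DF = 0.713754, PV = 25.695138
  t = 6.5000: CF_t = 36.000000, DF = 0.693976, PV = 24.983119
  t = 7.0000: CF_t = 1036.000000, DF = 0.674745, PV = 699.036111
Price P = sum_t PV_t = 1085.593347
Convexity numerator sum_t t*(t + 1/m) * CF_t / (1+y/m)^(m*t + 2):
  t = 0.5000: term = 16.544727
  t = 1.0000: term = 48.258806
  t = 1.5000: term = 93.843085
  t = 2.0000: term = 152.071115
  t = 2.5000: term = 221.785777
  t = 3.0000: term = 301.896051
  t = 3.5000: term = 391.373911
  t = 4.0000: term = 489.251365
  t = 4.5000: term = 594.617604
  t = 5.0000: term = 706.616285
  t = 5.5000: term = 824.442919
  t = 6.0000: term = 947.342374
  t = 6.5000: term = 1074.606485
  t = 7.0000: term = 34693.676318
Convexity = (1/P) * sum = 40556.326820 / 1085.593347 = 37.358673
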